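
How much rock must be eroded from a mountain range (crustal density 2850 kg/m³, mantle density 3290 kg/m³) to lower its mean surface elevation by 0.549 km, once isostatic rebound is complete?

Net drop Δ = e − u = e − e ρ_c/ρ_m = e (ρ_m − ρ_c)/ρ_m.
e = Δ ρ_m/(ρ_m − ρ_c) = 0.549 km × 3290/440 = 4.11 km.

4.11 km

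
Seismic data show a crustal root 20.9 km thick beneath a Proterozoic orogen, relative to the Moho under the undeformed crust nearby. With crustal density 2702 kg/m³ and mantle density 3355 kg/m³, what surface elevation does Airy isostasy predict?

5.05 km

In Airy isostatic equilibrium: ρ_c h = (ρ_m − ρ_c) r.
h = r (ρ_m − ρ_c) / ρ_c = 20.9 km × (3355 − 2702) / 2702 = 5.05 km.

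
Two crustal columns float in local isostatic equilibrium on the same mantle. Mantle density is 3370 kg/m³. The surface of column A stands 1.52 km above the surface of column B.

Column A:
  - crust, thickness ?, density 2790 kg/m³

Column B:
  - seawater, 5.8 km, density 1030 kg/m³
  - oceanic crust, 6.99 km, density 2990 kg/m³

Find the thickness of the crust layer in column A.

Take the compensation level at the base of the deeper column (depth z_c below the surface of column A) and equate Σ ρ_i t_i down to z_c; mantle fills any gap and the z_c terms cancel.
Column A: x×2790 + (z_c − 0 − x)×3370
Column B: 1.52×0 + 5.8×1030 + 6.99×2990 + (z_c − 1.52 − 12.79)×3370
The z_c×3370 term appears on both sides and cancels. Collect the known terms of each column as K = Σ(ρt)_known − 3370 × (depth of known layers): K_A = 0 − 3370×0 = 0; K_B = 26874.1 − 3370×(1.52 + 12.79) = −21350.6.
Balance: K_A − x×(3370 − 2790) = K_B, so x = (K_A − K_B)/(3370 − 2790) = 21350.6/580 = 36.8 km.

36.8 km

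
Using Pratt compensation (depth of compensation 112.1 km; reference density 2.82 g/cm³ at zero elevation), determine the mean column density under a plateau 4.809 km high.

2.7 g/cm³

Pratt balance: ρ_ref D = ρ (D + h).
ρ = ρ_ref D/(D + h) = 2.82 × 112.1 km/(112.1 km + 4.809 km) = 2.7 g/cm³.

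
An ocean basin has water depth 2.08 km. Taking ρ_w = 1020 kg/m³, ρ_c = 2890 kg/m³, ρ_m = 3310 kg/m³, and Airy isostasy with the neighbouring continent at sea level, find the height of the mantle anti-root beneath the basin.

9.26 km

For local isostatic compensation: replacing crust with seawater at the top is compensated by replacing crust with mantle at the base: d (ρ_c − ρ_w) = a (ρ_m − ρ_c).
a = d (ρ_c − ρ_w)/(ρ_m − ρ_c) = 2.08 km × 1870/420 = 9.26 km.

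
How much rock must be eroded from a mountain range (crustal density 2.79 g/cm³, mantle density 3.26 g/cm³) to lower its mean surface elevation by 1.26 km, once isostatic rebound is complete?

8.74 km

Net drop Δ = e − u = e − e ρ_c/ρ_m = e (ρ_m − ρ_c)/ρ_m.
e = Δ ρ_m/(ρ_m − ρ_c) = 1.26 km × 3.26/0.47 = 8.74 km.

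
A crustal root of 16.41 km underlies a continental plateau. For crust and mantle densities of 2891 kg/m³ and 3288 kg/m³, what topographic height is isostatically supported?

2.25 km

Equating mass per unit area of the two columns: ρ_c h = (ρ_m − ρ_c) r.
h = r (ρ_m − ρ_c) / ρ_c = 16.41 km × (3288 − 2891) / 2891 = 2.25 km.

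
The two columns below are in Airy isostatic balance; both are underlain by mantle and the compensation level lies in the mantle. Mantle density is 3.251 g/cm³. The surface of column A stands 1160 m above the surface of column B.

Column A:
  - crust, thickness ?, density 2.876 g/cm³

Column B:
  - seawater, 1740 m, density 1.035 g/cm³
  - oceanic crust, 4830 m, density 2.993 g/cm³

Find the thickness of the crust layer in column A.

Take the compensation level at the base of the deeper column (depth z_c below the surface of column A) and equate Σ ρ_i t_i down to z_c; mantle fills any gap and the z_c terms cancel.
Column A: x×2.876 + (z_c − 0 − x)×3.251
Column B: 1160×0 + 1740×1.035 + 4830×2.993 + (z_c − 1160 − 6570)×3.251
The z_c×3.251 term appears on both sides and cancels. Collect the known terms of each column as K = Σ(ρt)_known − 3.251 × (depth of known layers): K_A = 0 − 3.251×0 = 0; K_B = 16257.09 − 3.251×(1160 + 6570) = −8873.14.
Balance: K_A − x×(3.251 − 2.876) = K_B, so x = (K_A − K_B)/(3.251 − 2.876) = 8873.14/0.375 = 23700 m.

23700 m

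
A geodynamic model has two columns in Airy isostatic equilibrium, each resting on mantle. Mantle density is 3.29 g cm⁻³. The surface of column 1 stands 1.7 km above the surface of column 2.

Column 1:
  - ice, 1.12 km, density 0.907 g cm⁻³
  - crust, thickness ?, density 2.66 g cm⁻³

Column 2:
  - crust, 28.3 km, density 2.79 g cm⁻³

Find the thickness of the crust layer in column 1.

Take the compensation level at the base of the deeper column (depth z_c below the surface of column 1) and equate Σ ρ_i t_i down to z_c; mantle fills any gap and the z_c terms cancel.
Column 1: 1.12×0.907 + x×2.66 + (z_c − 1.12 − x)×3.29
Column 2: 1.7×0 + 28.3×2.79 + (z_c − 1.7 − 28.3)×3.29
The z_c×3.29 term appears on both sides and cancels. Collect the known terms of each column as K = Σ(ρt)_known − 3.29 × (depth of known layers): K_1 = 1.01584 − 3.29×1.12 = −2.66896; K_2 = 78.957 − 3.29×(1.7 + 28.3) = −19.743.
Balance: K_1 − x×(3.29 − 2.66) = K_2, so x = (K_1 − K_2)/(3.29 − 2.66) = 17.074/0.63 = 27.1 km.

27.1 km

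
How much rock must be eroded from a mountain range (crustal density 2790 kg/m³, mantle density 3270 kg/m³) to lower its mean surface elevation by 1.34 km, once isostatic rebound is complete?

9.13 km

Net drop Δ = e − u = e − e ρ_c/ρ_m = e (ρ_m − ρ_c)/ρ_m.
e = Δ ρ_m/(ρ_m − ρ_c) = 1.34 km × 3270/480 = 9.13 km.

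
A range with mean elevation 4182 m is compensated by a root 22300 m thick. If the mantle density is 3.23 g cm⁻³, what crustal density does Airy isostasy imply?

2.72 g cm⁻³

ρ_c h = (ρ_m − ρ_c) r → ρ_c (h + r) = ρ_m r → ρ_c = ρ_m r / (h + r).
ρ_c = 3.23 × 22300 m / (4182 m + 22300 m) = 2.72 g cm⁻³.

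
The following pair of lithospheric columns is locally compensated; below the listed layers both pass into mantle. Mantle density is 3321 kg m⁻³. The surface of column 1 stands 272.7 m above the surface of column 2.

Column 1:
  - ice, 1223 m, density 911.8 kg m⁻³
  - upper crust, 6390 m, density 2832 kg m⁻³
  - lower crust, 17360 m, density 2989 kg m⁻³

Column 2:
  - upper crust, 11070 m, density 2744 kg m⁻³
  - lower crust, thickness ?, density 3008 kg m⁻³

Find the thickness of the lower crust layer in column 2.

Take the compensation level at the base of the deeper column (depth z_c below the surface of column 1) and equate Σ ρ_i t_i down to z_c; mantle fills any gap and the z_c terms cancel.
Column 1: 1223×911.8 + 6390×2832 + 17360×2989 + (z_c − 24973)×3321
Column 2: 272.7×0 + 11070×2744 + x×3008 + (z_c − 272.7 − 11070 − x)×3321
The z_c×3321 term appears on both sides and cancels. Collect the known terms of each column as K = Σ(ρt)_known − 3321 × (depth of known layers): K_1 = 71100651.4 − 3321×24973 = −11834681.6; K_2 = 30376080 − 3321×(272.7 + 11070) = −7293026.7.
Balance: K_1 = K_2 − x×(3321 − 3008), so x = (K_2 − K_1)/(3321 − 3008) = 4541650/313 = 14500 m.

14500 m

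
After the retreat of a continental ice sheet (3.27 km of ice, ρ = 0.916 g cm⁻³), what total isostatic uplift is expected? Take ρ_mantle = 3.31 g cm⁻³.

Removing the load lets mantle flow back in; uplift u satisfies ρ_ice t = ρ_m u.
u = t ρ_ice/ρ_m = 3.27 km × 0.916/3.31 = 0.905 km.

0.905 km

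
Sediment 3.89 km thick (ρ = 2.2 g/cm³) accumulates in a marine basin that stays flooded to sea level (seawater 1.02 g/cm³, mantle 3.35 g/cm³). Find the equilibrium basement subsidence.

Submarine loading: the sediment displaces seawater, and the subsidence is in turn flooded, so s (ρ_m − ρ_w) = t (ρ_sed − ρ_w).
s = 3.89 km × (2.2 − 1.02) / (3.35 − 1.02) = 1.97 km.

1.97 km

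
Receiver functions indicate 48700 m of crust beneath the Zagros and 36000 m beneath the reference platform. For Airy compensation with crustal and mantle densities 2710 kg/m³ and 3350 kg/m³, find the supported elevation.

2430 m

Excess crust Δ = 48700 m − 36000 m = 12700 m, split between elevation h and root r with h + r = Δ.
Airy balance ρ_c h = (ρ_m − ρ_c) r gives r = h ρ_c/(ρ_m − ρ_c), so h (1 + ρ_c/(ρ_m − ρ_c)) = Δ, i.e. h = Δ (ρ_m − ρ_c)/ρ_m.
h = 12700 m × 640/3350 = 2430 m.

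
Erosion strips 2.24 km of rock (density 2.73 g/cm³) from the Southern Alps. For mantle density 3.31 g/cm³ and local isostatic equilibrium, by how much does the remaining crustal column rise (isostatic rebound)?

1.85 km

Unloading: uplift u = e ρ_c/ρ_m = 2.24 km × 2.73/3.31 = 1.85 km.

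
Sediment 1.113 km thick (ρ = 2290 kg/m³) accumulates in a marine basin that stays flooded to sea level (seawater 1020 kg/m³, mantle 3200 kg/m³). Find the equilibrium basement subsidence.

0.648 km

Submarine loading: the sediment displaces seawater, and the subsidence is in turn flooded, so s (ρ_m − ρ_w) = t (ρ_sed − ρ_w).
s = 1.113 km × (2290 − 1020) / (3200 − 1020) = 0.648 km.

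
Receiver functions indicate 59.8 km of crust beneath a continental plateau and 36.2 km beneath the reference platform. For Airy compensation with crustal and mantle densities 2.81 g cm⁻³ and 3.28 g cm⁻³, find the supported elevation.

3.38 km

Excess crust Δ = 59.8 km − 36.2 km = 23.6 km, split between elevation h and root r with h + r = Δ.
Airy balance ρ_c h = (ρ_m − ρ_c) r gives r = h ρ_c/(ρ_m − ρ_c), so h (1 + ρ_c/(ρ_m − ρ_c)) = Δ, i.e. h = Δ (ρ_m − ρ_c)/ρ_m.
h = 23.6 km × 0.47/3.28 = 3.38 km.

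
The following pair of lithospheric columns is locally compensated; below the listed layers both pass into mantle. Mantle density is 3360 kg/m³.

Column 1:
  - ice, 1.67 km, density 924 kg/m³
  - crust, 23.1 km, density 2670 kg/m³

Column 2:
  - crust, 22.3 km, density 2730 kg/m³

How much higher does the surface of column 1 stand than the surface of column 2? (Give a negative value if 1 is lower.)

For any compensation level in the mantle, the mantle terms cancel and isostasy reduces to e = (Σt_1 − Σt_2) − (Σ(ρt)_1 − Σ(ρt)_2) / ρ_m.
Σt_1 = 24.77 km; Σt_2 = 22.3 km; Σ(ρt)_1 = 63220.08; Σ(ρt)_2 = 60879 (in km·kg/m³).
e = (24.77 − 22.3) − (63220.08 − 60879) / 3360 = 1.77 km.

1.77 km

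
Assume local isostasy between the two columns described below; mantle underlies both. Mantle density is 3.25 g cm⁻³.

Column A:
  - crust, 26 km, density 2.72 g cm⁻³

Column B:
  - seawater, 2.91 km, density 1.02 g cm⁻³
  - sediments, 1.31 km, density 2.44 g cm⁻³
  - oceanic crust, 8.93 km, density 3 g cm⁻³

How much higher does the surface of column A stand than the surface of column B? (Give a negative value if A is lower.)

For any compensation level in the mantle, the mantle terms cancel and isostasy reduces to e = (Σt_A − Σt_B) − (Σ(ρt)_A − Σ(ρt)_B) / ρ_m.
Σt_A = 26 km; Σt_B = 13.15 km; Σ(ρt)_A = 70.72; Σ(ρt)_B = 32.9546 (in km·g cm⁻³).
e = (26 − 13.15) − (70.72 − 32.9546) / 3.25 = 1.23 km.

1.23 km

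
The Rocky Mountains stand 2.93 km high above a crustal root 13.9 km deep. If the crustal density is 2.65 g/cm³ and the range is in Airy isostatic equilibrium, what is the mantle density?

3.21 g/cm³

Airy balance: ρ_c h = (ρ_m − ρ_c) r → ρ_m = ρ_c (1 + h/r).
ρ_m = 2.65 × (1 + 2.93 km/13.9 km) = 3.21 g/cm³.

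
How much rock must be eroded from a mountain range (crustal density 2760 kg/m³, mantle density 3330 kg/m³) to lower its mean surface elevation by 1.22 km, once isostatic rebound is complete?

7.13 km

Net drop Δ = e − u = e − e ρ_c/ρ_m = e (ρ_m − ρ_c)/ρ_m.
e = Δ ρ_m/(ρ_m − ρ_c) = 1.22 km × 3330/570 = 7.13 km.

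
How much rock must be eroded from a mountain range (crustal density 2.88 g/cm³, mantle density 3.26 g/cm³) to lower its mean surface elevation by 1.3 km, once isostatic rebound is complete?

11.2 km

Net drop Δ = e − u = e − e ρ_c/ρ_m = e (ρ_m − ρ_c)/ρ_m.
e = Δ ρ_m/(ρ_m − ρ_c) = 1.3 km × 3.26/0.38 = 11.2 km.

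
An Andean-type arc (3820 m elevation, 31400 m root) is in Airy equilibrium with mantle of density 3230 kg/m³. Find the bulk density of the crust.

ρ_c h = (ρ_m − ρ_c) r → ρ_c (h + r) = ρ_m r → ρ_c = ρ_m r / (h + r).
ρ_c = 3230 × 31400 m / (3820 m + 31400 m) = 2880 kg/m³.

2880 kg/m³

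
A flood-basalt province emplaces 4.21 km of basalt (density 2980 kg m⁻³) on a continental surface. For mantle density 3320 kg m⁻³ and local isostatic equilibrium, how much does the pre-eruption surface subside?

Subaerial loading: s = t ρ_load / ρ_m.
s = 4.21 km × 2980/3320 = 3.78 km.

3.78 km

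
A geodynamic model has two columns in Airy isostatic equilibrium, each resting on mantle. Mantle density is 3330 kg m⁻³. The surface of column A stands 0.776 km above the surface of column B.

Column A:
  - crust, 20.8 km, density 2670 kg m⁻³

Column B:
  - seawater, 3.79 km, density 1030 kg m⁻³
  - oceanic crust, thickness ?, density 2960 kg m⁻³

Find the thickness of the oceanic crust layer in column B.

Take the compensation level at the base of the deeper column (depth z_c below the surface of column A) and equate Σ ρ_i t_i down to z_c; mantle fills any gap and the z_c terms cancel.
Column A: 20.8×2670 + (z_c − 20.8)×3330
Column B: 0.776×0 + 3.79×1030 + x×2960 + (z_c − 0.776 − 3.79 − x)×3330
The z_c×3330 term appears on both sides and cancels. Collect the known terms of each column as K = Σ(ρt)_known − 3330 × (depth of known layers): K_A = 55536 − 3330×20.8 = −13728; K_B = 3903.7 − 3330×(0.776 + 3.79) = −11301.08.
Balance: K_A = K_B − x×(3330 − 2960), so x = (K_B − K_A)/(3330 − 2960) = 2426.92/370 = 6.56 km.

6.56 km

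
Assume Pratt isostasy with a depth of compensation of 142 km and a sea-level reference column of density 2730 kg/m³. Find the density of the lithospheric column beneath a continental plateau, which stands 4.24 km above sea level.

2650 kg/m³

Pratt balance: ρ_ref D = ρ (D + h).
ρ = ρ_ref D/(D + h) = 2730 × 142 km/(142 km + 4.24 km) = 2650 kg/m³.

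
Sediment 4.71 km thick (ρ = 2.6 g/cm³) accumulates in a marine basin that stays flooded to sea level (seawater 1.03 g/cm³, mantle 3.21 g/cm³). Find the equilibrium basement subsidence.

Submarine loading: the sediment displaces seawater, and the subsidence is in turn flooded, so s (ρ_m − ρ_w) = t (ρ_sed − ρ_w).
s = 4.71 km × (2.6 − 1.03) / (3.21 − 1.03) = 3.39 km.

3.39 km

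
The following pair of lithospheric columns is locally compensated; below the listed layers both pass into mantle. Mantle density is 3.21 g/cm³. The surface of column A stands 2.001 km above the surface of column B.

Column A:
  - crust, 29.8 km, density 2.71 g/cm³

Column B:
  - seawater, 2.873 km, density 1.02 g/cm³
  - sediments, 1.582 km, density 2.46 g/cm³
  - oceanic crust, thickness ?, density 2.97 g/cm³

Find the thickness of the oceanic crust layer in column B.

4.16 km

Take the compensation level at the base of the deeper column (depth z_c below the surface of column A) and equate Σ ρ_i t_i down to z_c; mantle fills any gap and the z_c terms cancel.
Column A: 29.8×2.71 + (z_c − 29.8)×3.21
Column B: 2.001×0 + 2.873×1.02 + 1.582×2.46 + x×2.97 + (z_c − 2.001 − 4.455 − x)×3.21
The z_c×3.21 term appears on both sides and cancels. Collect the known terms of each column as K = Σ(ρt)_known − 3.21 × (depth of known layers): K_A = 80.758 − 3.21×29.8 = −14.9; K_B = 6.82218 − 3.21×(2.001 + 4.455) = −13.90158.
Balance: K_A = K_B − x×(3.21 − 2.97), so x = (K_B − K_A)/(3.21 − 2.97) = 0.99842/0.24 = 4.16 km.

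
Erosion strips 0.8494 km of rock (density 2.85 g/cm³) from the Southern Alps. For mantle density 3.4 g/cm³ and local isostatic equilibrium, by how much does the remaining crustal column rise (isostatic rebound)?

0.712 km

Unloading: uplift u = e ρ_c/ρ_m = 0.8494 km × 2.85/3.4 = 0.712 km.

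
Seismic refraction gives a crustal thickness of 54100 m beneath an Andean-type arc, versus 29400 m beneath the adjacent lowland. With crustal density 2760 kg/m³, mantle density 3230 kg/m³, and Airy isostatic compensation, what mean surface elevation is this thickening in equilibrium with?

3590 m

Excess crust Δ = 54100 m − 29400 m = 24700 m, split between elevation h and root r with h + r = Δ.
Airy balance ρ_c h = (ρ_m − ρ_c) r gives r = h ρ_c/(ρ_m − ρ_c), so h (1 + ρ_c/(ρ_m − ρ_c)) = Δ, i.e. h = Δ (ρ_m − ρ_c)/ρ_m.
h = 24700 m × 470/3230 = 3590 m.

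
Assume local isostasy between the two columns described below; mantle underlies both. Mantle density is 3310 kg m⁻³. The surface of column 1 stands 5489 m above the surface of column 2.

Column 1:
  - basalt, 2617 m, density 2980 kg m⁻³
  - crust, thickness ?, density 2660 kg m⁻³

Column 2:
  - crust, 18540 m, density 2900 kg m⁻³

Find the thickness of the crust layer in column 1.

38300 m

Take the compensation level at the base of the deeper column (depth z_c below the surface of column 1) and equate Σ ρ_i t_i down to z_c; mantle fills any gap and the z_c terms cancel.
Column 1: 2617×2980 + x×2660 + (z_c − 2617 − x)×3310
Column 2: 5489×0 + 18540×2900 + (z_c − 5489 − 18540)×3310
The z_c×3310 term appears on both sides and cancels. Collect the known terms of each column as K = Σ(ρt)_known − 3310 × (depth of known layers): K_1 = 7798660 − 3310×2617 = −863610; K_2 = 53766000 − 3310×(5489 + 18540) = −25769990.
Balance: K_1 − x×(3310 − 2660) = K_2, so x = (K_1 − K_2)/(3310 − 2660) = 24906400/650 = 38300 m.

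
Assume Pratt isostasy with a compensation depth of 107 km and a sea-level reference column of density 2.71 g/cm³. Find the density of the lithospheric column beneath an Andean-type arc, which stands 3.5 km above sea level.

2.62 g/cm³

Pratt balance: ρ_ref D = ρ (D + h).
ρ = ρ_ref D/(D + h) = 2.71 × 107 km/(107 km + 3.5 km) = 2.62 g/cm³.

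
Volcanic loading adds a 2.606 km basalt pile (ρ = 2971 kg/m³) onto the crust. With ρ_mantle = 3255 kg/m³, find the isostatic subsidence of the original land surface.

Subaerial loading: s = t ρ_load / ρ_m.
s = 2.606 km × 2971/3255 = 2.38 km.

2.38 km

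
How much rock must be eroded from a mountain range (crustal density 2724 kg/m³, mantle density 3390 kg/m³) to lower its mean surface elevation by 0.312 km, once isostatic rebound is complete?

1.59 km

Net drop Δ = e − u = e − e ρ_c/ρ_m = e (ρ_m − ρ_c)/ρ_m.
e = Δ ρ_m/(ρ_m − ρ_c) = 0.312 km × 3390/666 = 1.59 km.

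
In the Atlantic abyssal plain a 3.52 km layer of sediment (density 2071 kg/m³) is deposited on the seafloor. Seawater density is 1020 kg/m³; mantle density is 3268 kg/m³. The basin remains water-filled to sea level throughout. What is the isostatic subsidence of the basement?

Submarine loading: the sediment displaces seawater, and the subsidence is in turn flooded, so s (ρ_m − ρ_w) = t (ρ_sed − ρ_w).
s = 3.52 km × (2071 − 1020) / (3268 − 1020) = 1.65 km.

1.65 km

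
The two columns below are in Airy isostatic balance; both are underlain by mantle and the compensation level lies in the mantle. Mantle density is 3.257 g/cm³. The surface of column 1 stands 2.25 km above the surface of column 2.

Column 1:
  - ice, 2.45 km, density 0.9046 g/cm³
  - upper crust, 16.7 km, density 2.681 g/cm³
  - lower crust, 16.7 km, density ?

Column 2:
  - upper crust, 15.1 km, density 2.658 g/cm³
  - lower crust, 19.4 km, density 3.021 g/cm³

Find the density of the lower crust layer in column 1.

Take the compensation level at the base of the deeper column (depth z_c below the surface of column 1) and equate Σ ρ_i t_i down to z_c; mantle fills any gap and the z_c terms cancel.
Column 1: 2.45×0.9046 + 16.7×2.681 + 16.7×ρ + (z_c − 35.85)×3.257
Column 2: 2.25×0 + 15.1×2.658 + 19.4×3.021 + (z_c − 2.25 − 34.5)×3.257
The z_c×3.257 term appears on both sides and cancels. Collect the known terms of each column as K = Σ(ρt)_known − 3.257 × (depth of known layers): K_1 = 46.98897 − 3.257×35.85 = −69.77448; K_2 = 98.7432 − 3.257×(2.25 + 34.5) = −20.95155.
Balance: K_1 + 16.7×ρ = K_2, so ρ = (K_2 − K_1)/16.7 = 48.8229/16.7 = 2.92 g/cm³.

2.92 g/cm³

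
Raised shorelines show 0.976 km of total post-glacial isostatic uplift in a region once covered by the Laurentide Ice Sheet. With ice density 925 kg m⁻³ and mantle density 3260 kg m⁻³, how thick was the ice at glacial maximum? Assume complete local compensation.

u = t ρ_ice/ρ_m → t = u ρ_m/ρ_ice = 0.976 km × 3260/925 = 3.44 km.

3.44 km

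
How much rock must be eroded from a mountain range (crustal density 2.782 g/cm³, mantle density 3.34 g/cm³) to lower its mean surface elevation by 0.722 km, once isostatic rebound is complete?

4.32 km

Net drop Δ = e − u = e − e ρ_c/ρ_m = e (ρ_m − ρ_c)/ρ_m.
e = Δ ρ_m/(ρ_m − ρ_c) = 0.722 km × 3.34/0.558 = 4.32 km.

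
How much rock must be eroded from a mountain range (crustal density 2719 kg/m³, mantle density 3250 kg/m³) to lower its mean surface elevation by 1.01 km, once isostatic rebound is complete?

6.18 km

Net drop Δ = e − u = e − e ρ_c/ρ_m = e (ρ_m − ρ_c)/ρ_m.
e = Δ ρ_m/(ρ_m − ρ_c) = 1.01 km × 3250/531 = 6.18 km.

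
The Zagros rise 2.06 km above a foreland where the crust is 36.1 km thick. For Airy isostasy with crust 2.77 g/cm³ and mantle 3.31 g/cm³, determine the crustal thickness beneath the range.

48.7 km

Root depth r = h ρ_c / (ρ_m − ρ_c) = 2.06 km × 2.77 / 0.54 = 10.57 km.
Total thickness = T + h + r = 36.1 km + 2.06 km + 10.57 km = 48.7 km.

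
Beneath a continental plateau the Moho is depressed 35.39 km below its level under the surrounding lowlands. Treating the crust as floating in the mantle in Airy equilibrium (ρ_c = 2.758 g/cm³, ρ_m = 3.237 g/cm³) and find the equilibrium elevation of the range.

6.15 km

For local isostatic compensation: ρ_c h = (ρ_m − ρ_c) r.
h = r (ρ_m − ρ_c) / ρ_c = 35.39 km × (3.237 − 2.758) / 2.758 = 6.15 km.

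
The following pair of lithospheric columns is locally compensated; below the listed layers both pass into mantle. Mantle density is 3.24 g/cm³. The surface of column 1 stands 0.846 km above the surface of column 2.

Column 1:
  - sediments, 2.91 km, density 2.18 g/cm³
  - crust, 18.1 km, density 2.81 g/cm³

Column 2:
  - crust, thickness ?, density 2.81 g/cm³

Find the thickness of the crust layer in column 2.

18.9 km

Take the compensation level at the base of the deeper column (depth z_c below the surface of column 1) and equate Σ ρ_i t_i down to z_c; mantle fills any gap and the z_c terms cancel.
Column 1: 2.91×2.18 + 18.1×2.81 + (z_c − 21.01)×3.24
Column 2: 0.846×0 + x×2.81 + (z_c − 0.846 − 0 − x)×3.24
The z_c×3.24 term appears on both sides and cancels. Collect the known terms of each column as K = Σ(ρt)_known − 3.24 × (depth of known layers): K_1 = 57.2048 − 3.24×21.01 = −10.8676; K_2 = 0 − 3.24×(0.846 + 0) = −2.74104.
Balance: K_1 = K_2 − x×(3.24 − 2.81), so x = (K_2 − K_1)/(3.24 − 2.81) = 8.12656/0.43 = 18.9 km.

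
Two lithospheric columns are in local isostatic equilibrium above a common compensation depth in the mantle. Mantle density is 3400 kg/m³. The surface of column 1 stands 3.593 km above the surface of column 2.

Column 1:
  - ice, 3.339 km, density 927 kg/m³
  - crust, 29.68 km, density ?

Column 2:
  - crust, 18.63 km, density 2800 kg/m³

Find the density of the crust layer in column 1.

2890 kg/m³

Take the compensation level at the base of the deeper column (depth z_c below the surface of column 1) and equate Σ ρ_i t_i down to z_c; mantle fills any gap and the z_c terms cancel.
Column 1: 3.339×927 + 29.68×ρ + (z_c − 33.019)×3400
Column 2: 3.593×0 + 18.63×2800 + (z_c − 3.593 − 18.63)×3400
The z_c×3400 term appears on both sides and cancels. Collect the known terms of each column as K = Σ(ρt)_known − 3400 × (depth of known layers): K_1 = 3095.253 − 3400×33.019 = −109169.347; K_2 = 52164 − 3400×(3.593 + 18.63) = −23394.2.
Balance: K_1 + 29.68×ρ = K_2, so ρ = (K_2 − K_1)/29.68 = 85775.1/29.68 = 2890 kg/m³.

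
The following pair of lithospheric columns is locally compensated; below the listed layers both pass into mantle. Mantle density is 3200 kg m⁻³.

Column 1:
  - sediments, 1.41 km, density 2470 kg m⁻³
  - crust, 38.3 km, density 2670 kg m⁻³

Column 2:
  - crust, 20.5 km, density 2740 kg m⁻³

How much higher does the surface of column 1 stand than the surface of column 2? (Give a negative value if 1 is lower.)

For any compensation level in the mantle, the mantle terms cancel and isostasy reduces to e = (Σt_1 − Σt_2) − (Σ(ρt)_1 − Σ(ρt)_2) / ρ_m.
Σt_1 = 39.71 km; Σt_2 = 20.5 km; Σ(ρt)_1 = 105743.7; Σ(ρt)_2 = 56170 (in km·kg m⁻³).
e = (39.71 − 20.5) − (105743.7 − 56170) / 3200 = 3.72 km.

3.72 km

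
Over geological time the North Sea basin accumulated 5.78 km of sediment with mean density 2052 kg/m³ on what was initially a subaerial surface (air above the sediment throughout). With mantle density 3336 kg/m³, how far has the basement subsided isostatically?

Subaerial load: s = t ρ_sed / ρ_m = 5.78 km × 2052/3336 = 3.56 km.

3.56 km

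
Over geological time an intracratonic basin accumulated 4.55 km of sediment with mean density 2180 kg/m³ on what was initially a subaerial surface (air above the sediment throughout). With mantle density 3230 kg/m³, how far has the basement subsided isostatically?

Subaerial load: s = t ρ_sed / ρ_m = 4.55 km × 2180/3230 = 3.07 km.

3.07 km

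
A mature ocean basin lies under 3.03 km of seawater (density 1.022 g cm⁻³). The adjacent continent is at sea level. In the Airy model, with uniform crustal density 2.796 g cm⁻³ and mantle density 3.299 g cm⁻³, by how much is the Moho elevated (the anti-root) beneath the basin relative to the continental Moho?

10.7 km

By Archimedes' principle applied to the lithosphere: replacing crust with seawater at the top is compensated by replacing crust with mantle at the base: d (ρ_c − ρ_w) = a (ρ_m − ρ_c).
a = d (ρ_c − ρ_w)/(ρ_m − ρ_c) = 3.03 km × 1.774/0.503 = 10.7 km.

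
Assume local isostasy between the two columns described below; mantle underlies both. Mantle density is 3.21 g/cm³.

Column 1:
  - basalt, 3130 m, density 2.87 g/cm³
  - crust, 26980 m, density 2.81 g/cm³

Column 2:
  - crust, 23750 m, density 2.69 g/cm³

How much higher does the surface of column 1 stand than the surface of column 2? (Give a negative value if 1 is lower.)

−154 m

For any compensation level in the mantle, the mantle terms cancel and isostasy reduces to e = (Σt_1 − Σt_2) − (Σ(ρt)_1 − Σ(ρt)_2) / ρ_m.
Σt_1 = 30110 m; Σt_2 = 23750 m; Σ(ρt)_1 = 84796.9; Σ(ρt)_2 = 63887.5 (in m·g/cm³).
e = (30110 − 23750) − (84796.9 − 63887.5) / 3.21 = −154 m.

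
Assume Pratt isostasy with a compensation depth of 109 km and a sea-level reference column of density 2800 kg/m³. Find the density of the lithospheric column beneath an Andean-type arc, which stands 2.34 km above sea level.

2740 kg/m³

Pratt balance: ρ_ref D = ρ (D + h).
ρ = ρ_ref D/(D + h) = 2800 × 109 km/(109 km + 2.34 km) = 2740 kg/m³.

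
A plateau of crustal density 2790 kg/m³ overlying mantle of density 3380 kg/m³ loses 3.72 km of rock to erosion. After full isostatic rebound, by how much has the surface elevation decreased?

Rebound u = e ρ_c/ρ_m = 3.72 km × 2790/3380 = 3.071 km.
Net surface drop = e − u = 3.72 km − 3.071 km = e (ρ_m − ρ_c)/ρ_m = 0.649 km.

0.649 km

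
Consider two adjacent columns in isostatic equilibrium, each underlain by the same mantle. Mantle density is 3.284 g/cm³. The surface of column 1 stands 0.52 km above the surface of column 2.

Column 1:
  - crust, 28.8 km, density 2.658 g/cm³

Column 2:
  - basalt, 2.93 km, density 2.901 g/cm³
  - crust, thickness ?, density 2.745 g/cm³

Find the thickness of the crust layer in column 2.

28.2 km

Take the compensation level at the base of the deeper column (depth z_c below the surface of column 1) and equate Σ ρ_i t_i down to z_c; mantle fills any gap and the z_c terms cancel.
Column 1: 28.8×2.658 + (z_c − 28.8)×3.284
Column 2: 0.52×0 + 2.93×2.901 + x×2.745 + (z_c − 0.52 − 2.93 − x)×3.284
The z_c×3.284 term appears on both sides and cancels. Collect the known terms of each column as K = Σ(ρt)_known − 3.284 × (depth of known layers): K_1 = 76.5504 − 3.284×28.8 = −18.0288; K_2 = 8.49993 − 3.284×(0.52 + 2.93) = −2.82987.
Balance: K_1 = K_2 − x×(3.284 − 2.745), so x = (K_2 − K_1)/(3.284 − 2.745) = 15.1989/0.539 = 28.2 km.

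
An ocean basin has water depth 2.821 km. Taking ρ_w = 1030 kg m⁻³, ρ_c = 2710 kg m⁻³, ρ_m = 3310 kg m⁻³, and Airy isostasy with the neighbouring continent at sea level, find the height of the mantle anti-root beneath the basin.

Balancing pressure at the compensation depth: replacing crust with seawater at the top is compensated by replacing crust with mantle at the base: d (ρ_c − ρ_w) = a (ρ_m − ρ_c).
a = d (ρ_c − ρ_w)/(ρ_m − ρ_c) = 2.821 km × 1680/600 = 7.9 km.

7.9 km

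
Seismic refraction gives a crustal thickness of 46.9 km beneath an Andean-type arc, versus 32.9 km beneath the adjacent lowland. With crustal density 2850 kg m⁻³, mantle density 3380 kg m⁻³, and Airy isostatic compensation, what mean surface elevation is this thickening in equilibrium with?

2.2 km

Excess crust Δ = 46.9 km − 32.9 km = 14 km, split between elevation h and root r with h + r = Δ.
Airy balance ρ_c h = (ρ_m − ρ_c) r gives r = h ρ_c/(ρ_m − ρ_c), so h (1 + ρ_c/(ρ_m − ρ_c)) = Δ, i.e. h = Δ (ρ_m − ρ_c)/ρ_m.
h = 14 km × 530/3380 = 2.2 km.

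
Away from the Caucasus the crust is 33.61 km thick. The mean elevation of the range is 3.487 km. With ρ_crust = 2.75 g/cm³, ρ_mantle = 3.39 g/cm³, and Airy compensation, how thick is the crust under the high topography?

Root depth r = h ρ_c / (ρ_m − ρ_c) = 3.487 km × 2.75 / 0.64 = 14.98 km.
Total thickness = T + h + r = 33.61 km + 3.487 km + 14.98 km = 52.1 km.

52.1 km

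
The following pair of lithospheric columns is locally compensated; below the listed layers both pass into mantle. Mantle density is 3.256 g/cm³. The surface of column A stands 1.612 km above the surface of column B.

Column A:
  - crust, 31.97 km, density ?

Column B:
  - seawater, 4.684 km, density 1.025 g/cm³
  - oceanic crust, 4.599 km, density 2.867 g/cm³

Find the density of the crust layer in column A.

2.71 g/cm³

Take the compensation level at the base of the deeper column (depth z_c below the surface of column A) and equate Σ ρ_i t_i down to z_c; mantle fills any gap and the z_c terms cancel.
Column A: 31.97×ρ + (z_c − 31.97)×3.256
Column B: 1.612×0 + 4.684×1.025 + 4.599×2.867 + (z_c − 1.612 − 9.283)×3.256
The z_c×3.256 term appears on both sides and cancels. Collect the known terms of each column as K = Σ(ρt)_known − 3.256 × (depth of known layers): K_A = 0 − 3.256×31.97 = −104.09432; K_B = 17.986433 − 3.256×(1.612 + 9.283) = −17.487687.
Balance: K_A + 31.97×ρ = K_B, so ρ = (K_B − K_A)/31.97 = 86.6066/31.97 = 2.71 g/cm³.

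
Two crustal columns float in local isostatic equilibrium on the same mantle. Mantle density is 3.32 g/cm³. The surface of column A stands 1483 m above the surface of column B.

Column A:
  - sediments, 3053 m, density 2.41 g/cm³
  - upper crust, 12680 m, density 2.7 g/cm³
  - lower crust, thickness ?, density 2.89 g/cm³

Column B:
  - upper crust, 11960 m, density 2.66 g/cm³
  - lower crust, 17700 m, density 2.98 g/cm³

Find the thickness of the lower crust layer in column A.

19100 m

Take the compensation level at the base of the deeper column (depth z_c below the surface of column A) and equate Σ ρ_i t_i down to z_c; mantle fills any gap and the z_c terms cancel.
Column A: 3053×2.41 + 12680×2.7 + x×2.89 + (z_c − 15733 − x)×3.32
Column B: 1483×0 + 11960×2.66 + 17700×2.98 + (z_c − 1483 − 29660)×3.32
The z_c×3.32 term appears on both sides and cancels. Collect the known terms of each column as K = Σ(ρt)_known − 3.32 × (depth of known layers): K_A = 41593.73 − 3.32×15733 = −10639.83; K_B = 84559.6 − 3.32×(1483 + 29660) = −18835.16.
Balance: K_A − x×(3.32 − 2.89) = K_B, so x = (K_A − K_B)/(3.32 − 2.89) = 8195.33/0.43 = 19100 m.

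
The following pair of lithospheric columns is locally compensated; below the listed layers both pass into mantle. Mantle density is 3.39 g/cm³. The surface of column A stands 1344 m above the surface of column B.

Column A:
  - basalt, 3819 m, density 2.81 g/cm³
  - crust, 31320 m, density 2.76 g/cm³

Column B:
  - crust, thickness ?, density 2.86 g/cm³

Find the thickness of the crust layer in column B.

Take the compensation level at the base of the deeper column (depth z_c below the surface of column A) and equate Σ ρ_i t_i down to z_c; mantle fills any gap and the z_c terms cancel.
Column A: 3819×2.81 + 31320×2.76 + (z_c − 35139)×3.39
Column B: 1344×0 + x×2.86 + (z_c − 1344 − 0 − x)×3.39
The z_c×3.39 term appears on both sides and cancels. Collect the known terms of each column as K = Σ(ρt)_known − 3.39 × (depth of known layers): K_A = 97174.59 − 3.39×35139 = −21946.62; K_B = 0 − 3.39×(1344 + 0) = −4556.16.
Balance: K_A = K_B − x×(3.39 − 2.86), so x = (K_B − K_A)/(3.39 − 2.86) = 17390.5/0.53 = 32800 m.

32800 m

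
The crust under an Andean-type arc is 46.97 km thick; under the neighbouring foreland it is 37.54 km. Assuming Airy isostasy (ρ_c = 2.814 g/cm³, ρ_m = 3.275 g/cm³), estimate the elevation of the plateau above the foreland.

1.33 km

Excess crust Δ = 46.97 km − 37.54 km = 9.43 km, split between elevation h and root r with h + r = Δ.
Airy balance ρ_c h = (ρ_m − ρ_c) r gives r = h ρ_c/(ρ_m − ρ_c), so h (1 + ρ_c/(ρ_m − ρ_c)) = Δ, i.e. h = Δ (ρ_m − ρ_c)/ρ_m.
h = 9.43 km × 0.461/3.275 = 1.33 km.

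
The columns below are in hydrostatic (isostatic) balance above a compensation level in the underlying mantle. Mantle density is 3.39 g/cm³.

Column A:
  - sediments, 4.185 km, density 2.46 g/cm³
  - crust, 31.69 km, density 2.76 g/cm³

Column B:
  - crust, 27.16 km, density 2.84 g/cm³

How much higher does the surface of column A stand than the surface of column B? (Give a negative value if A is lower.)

For any compensation level in the mantle, the mantle terms cancel and isostasy reduces to e = (Σt_A − Σt_B) − (Σ(ρt)_A − Σ(ρt)_B) / ρ_m.
Σt_A = 35.875 km; Σt_B = 27.16 km; Σ(ρt)_A = 97.7595; Σ(ρt)_B = 77.1344 (in km·g/cm³).
e = (35.875 − 27.16) − (97.7595 − 77.1344) / 3.39 = 2.63 km.

2.63 km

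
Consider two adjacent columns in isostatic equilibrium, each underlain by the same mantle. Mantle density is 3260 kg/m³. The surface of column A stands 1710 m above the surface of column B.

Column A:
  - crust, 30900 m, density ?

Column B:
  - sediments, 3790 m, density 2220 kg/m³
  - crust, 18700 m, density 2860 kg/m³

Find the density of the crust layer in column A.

Take the compensation level at the base of the deeper column (depth z_c below the surface of column A) and equate Σ ρ_i t_i down to z_c; mantle fills any gap and the z_c terms cancel.
Column A: 30900×ρ + (z_c − 30900)×3260
Column B: 1710×0 + 3790×2220 + 18700×2860 + (z_c − 1710 − 22490)×3260
The z_c×3260 term appears on both sides and cancels. Collect the known terms of each column as K = Σ(ρt)_known − 3260 × (depth of known layers): K_A = 0 − 3260×30900 = −100734000; K_B = 61895800 − 3260×(1710 + 22490) = −16996200.
Balance: K_A + 30900×ρ = K_B, so ρ = (K_B − K_A)/30900 = 83737800/30900 = 2710 kg/m³.

2710 kg/m³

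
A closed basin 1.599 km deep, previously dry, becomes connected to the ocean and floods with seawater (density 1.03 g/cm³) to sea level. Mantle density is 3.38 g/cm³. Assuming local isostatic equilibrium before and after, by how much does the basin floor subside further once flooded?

0.701 km

After flooding the water column is d + s deep. Its weight must equal the weight of mantle displaced by the extra subsidence s: (d + s) ρ_w = s ρ_m.
s = d ρ_w / (ρ_m − ρ_w) = 1.599 km × 1.03/(3.38 − 1.03) = 0.701 km.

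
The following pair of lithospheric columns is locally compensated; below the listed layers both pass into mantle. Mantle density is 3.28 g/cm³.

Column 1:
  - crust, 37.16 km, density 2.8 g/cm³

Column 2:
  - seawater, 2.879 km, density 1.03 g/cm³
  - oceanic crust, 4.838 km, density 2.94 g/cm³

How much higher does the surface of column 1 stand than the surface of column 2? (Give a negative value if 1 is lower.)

For any compensation level in the mantle, the mantle terms cancel and isostasy reduces to e = (Σt_1 − Σt_2) − (Σ(ρt)_1 − Σ(ρt)_2) / ρ_m.
Σt_1 = 37.16 km; Σt_2 = 7.717 km; Σ(ρt)_1 = 104.048; Σ(ρt)_2 = 17.18909 (in km·g/cm³).
e = (37.16 − 7.717) − (104.048 − 17.18909) / 3.28 = 2.96 km.

2.96 km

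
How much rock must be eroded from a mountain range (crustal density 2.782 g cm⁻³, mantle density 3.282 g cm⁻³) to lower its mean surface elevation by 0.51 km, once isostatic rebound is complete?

Net drop Δ = e − u = e − e ρ_c/ρ_m = e (ρ_m − ρ_c)/ρ_m.
e = Δ ρ_m/(ρ_m − ρ_c) = 0.51 km × 3.282/0.5 = 3.35 km.

3.35 km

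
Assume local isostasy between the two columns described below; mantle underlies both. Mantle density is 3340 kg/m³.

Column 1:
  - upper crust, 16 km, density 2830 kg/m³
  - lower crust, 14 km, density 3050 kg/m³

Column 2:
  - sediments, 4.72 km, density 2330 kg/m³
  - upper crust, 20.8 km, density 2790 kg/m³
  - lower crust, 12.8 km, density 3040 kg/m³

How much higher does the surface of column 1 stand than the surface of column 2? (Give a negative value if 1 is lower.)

−2.34 km

For any compensation level in the mantle, the mantle terms cancel and isostasy reduces to e = (Σt_1 − Σt_2) − (Σ(ρt)_1 − Σ(ρt)_2) / ρ_m.
Σt_1 = 30 km; Σt_2 = 38.32 km; Σ(ρt)_1 = 87980; Σ(ρt)_2 = 107941.6 (in km·kg/m³).
e = (30 − 38.32) − (87980 − 107941.6) / 3340 = −2.34 km.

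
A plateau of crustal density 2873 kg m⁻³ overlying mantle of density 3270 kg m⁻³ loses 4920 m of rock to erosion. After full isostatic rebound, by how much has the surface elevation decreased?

Rebound u = e ρ_c/ρ_m = 4920 m × 2873/3270 = 4323 m.
Net surface drop = e − u = 4920 m − 4323 m = e (ρ_m − ρ_c)/ρ_m = 597 m.

597 m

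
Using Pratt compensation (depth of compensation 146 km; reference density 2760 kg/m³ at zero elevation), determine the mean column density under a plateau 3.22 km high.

Pratt balance: ρ_ref D = ρ (D + h).
ρ = ρ_ref D/(D + h) = 2760 × 146 km/(146 km + 3.22 km) = 2700 kg/m³.

2700 kg/m³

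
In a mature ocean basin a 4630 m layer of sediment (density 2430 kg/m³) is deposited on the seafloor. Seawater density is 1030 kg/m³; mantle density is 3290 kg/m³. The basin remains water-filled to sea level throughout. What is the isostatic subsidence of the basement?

Submarine loading: the sediment displaces seawater, and the subsidence is in turn flooded, so s (ρ_m − ρ_w) = t (ρ_sed − ρ_w).
s = 4630 m × (2430 − 1030) / (3290 − 1030) = 2870 m.

2870 m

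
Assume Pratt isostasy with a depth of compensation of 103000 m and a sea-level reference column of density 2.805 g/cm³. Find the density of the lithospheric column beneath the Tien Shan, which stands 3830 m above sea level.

2.7 g/cm³

Pratt balance: ρ_ref D = ρ (D + h).
ρ = ρ_ref D/(D + h) = 2.805 × 103000 m/(103000 m + 3830 m) = 2.7 g/cm³.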